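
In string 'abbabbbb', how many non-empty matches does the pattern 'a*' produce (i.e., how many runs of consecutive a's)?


Pattern 'a*' matches zero or more a's. We want non-empty runs of consecutive a's.
String: 'abbabbbb'
Walking through the string to find runs of a's:
  Run 1: positions 0-0 -> 'a'
  Run 2: positions 3-3 -> 'a'
Non-empty runs found: ['a', 'a']
Count: 2

2


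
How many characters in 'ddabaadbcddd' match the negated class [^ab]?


Negated class [^ab] matches any char NOT in {a, b}
Scanning 'ddabaadbcddd':
  pos 0: 'd' -> MATCH
  pos 1: 'd' -> MATCH
  pos 2: 'a' -> no (excluded)
  pos 3: 'b' -> no (excluded)
  pos 4: 'a' -> no (excluded)
  pos 5: 'a' -> no (excluded)
  pos 6: 'd' -> MATCH
  pos 7: 'b' -> no (excluded)
  pos 8: 'c' -> MATCH
  pos 9: 'd' -> MATCH
  pos 10: 'd' -> MATCH
  pos 11: 'd' -> MATCH
Total matches: 7

7


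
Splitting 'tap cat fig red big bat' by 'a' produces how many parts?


Splitting by 'a' breaks the string at each occurrence of the separator.
Text: 'tap cat fig red big bat'
Parts after split:
  Part 1: 't'
  Part 2: 'p c'
  Part 3: 't fig red big b'
  Part 4: 't'
Total parts: 4

4


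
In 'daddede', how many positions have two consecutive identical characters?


Looking for consecutive identical characters in 'daddede':
  pos 0-1: 'd' vs 'a' -> different
  pos 1-2: 'a' vs 'd' -> different
  pos 2-3: 'd' vs 'd' -> MATCH ('dd')
  pos 3-4: 'd' vs 'e' -> different
  pos 4-5: 'e' vs 'd' -> different
  pos 5-6: 'd' vs 'e' -> different
Consecutive identical pairs: ['dd']
Count: 1

1


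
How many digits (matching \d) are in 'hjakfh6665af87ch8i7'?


\d matches any digit 0-9.
Scanning 'hjakfh6665af87ch8i7':
  pos 6: '6' -> DIGIT
  pos 7: '6' -> DIGIT
  pos 8: '6' -> DIGIT
  pos 9: '5' -> DIGIT
  pos 12: '8' -> DIGIT
  pos 13: '7' -> DIGIT
  pos 16: '8' -> DIGIT
  pos 18: '7' -> DIGIT
Digits found: ['6', '6', '6', '5', '8', '7', '8', '7']
Total: 8

8


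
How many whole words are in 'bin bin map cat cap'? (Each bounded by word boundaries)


Word boundaries (\b) mark the start/end of each word.
Text: 'bin bin map cat cap'
Splitting by whitespace:
  Word 1: 'bin'
  Word 2: 'bin'
  Word 3: 'map'
  Word 4: 'cat'
  Word 5: 'cap'
Total whole words: 5

5


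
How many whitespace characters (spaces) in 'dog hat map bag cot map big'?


\s matches whitespace characters (spaces, tabs, etc.).
Text: 'dog hat map bag cot map big'
This text has 7 words separated by spaces.
Number of spaces = number of words - 1 = 7 - 1 = 6

6


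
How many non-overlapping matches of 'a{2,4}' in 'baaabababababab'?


Pattern 'a{2,4}' matches between 2 and 4 consecutive a's (greedy).
String: 'baaabababababab'
Finding runs of a's and applying greedy matching:
  Run at pos 1: 'aaa' (length 3)
  Run at pos 5: 'a' (length 1)
  Run at pos 7: 'a' (length 1)
  Run at pos 9: 'a' (length 1)
  Run at pos 11: 'a' (length 1)
  Run at pos 13: 'a' (length 1)
Matches: ['aaa']
Count: 1

1


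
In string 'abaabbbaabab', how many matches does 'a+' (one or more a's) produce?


Pattern 'a+' matches one or more consecutive a's.
String: 'abaabbbaabab'
Scanning for runs of a:
  Match 1: 'a' (length 1)
  Match 2: 'aa' (length 2)
  Match 3: 'aa' (length 2)
  Match 4: 'a' (length 1)
Total matches: 4

4


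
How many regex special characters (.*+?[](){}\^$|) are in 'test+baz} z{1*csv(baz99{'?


Regex special characters are: . * + ? [ ] ( ) { } \ ^ $ |
Scanning 'test+baz} z{1*csv(baz99{':
  pos 4: '+' -> SPECIAL
  pos 8: '}' -> SPECIAL
  pos 11: '{' -> SPECIAL
  pos 13: '*' -> SPECIAL
  pos 17: '(' -> SPECIAL
  pos 23: '{' -> SPECIAL
Special chars found: ['+', '}', '{', '*', '(', '{']
Total: 6

6


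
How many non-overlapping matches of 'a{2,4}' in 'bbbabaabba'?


Pattern 'a{2,4}' matches between 2 and 4 consecutive a's (greedy).
String: 'bbbabaabba'
Finding runs of a's and applying greedy matching:
  Run at pos 3: 'a' (length 1)
  Run at pos 5: 'aa' (length 2)
  Run at pos 9: 'a' (length 1)
Matches: ['aa']
Count: 1

1


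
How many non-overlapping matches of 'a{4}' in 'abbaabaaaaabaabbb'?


Pattern 'a{4}' matches exactly 4 consecutive a's (greedy, non-overlapping).
String: 'abbaabaaaaabaabbb'
Scanning for runs of a's:
  Run at pos 0: 'a' (length 1) -> 0 match(es)
  Run at pos 3: 'aa' (length 2) -> 0 match(es)
  Run at pos 6: 'aaaaa' (length 5) -> 1 match(es)
  Run at pos 12: 'aa' (length 2) -> 0 match(es)
Matches found: ['aaaa']
Total: 1

1


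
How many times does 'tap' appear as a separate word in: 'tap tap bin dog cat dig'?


Scanning each word for exact match 'tap':
  Word 1: 'tap' -> MATCH
  Word 2: 'tap' -> MATCH
  Word 3: 'bin' -> no
  Word 4: 'dog' -> no
  Word 5: 'cat' -> no
  Word 6: 'dig' -> no
Total matches: 2

2


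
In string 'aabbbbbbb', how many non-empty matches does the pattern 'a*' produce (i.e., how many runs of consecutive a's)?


Pattern 'a*' matches zero or more a's. We want non-empty runs of consecutive a's.
String: 'aabbbbbbb'
Walking through the string to find runs of a's:
  Run 1: positions 0-1 -> 'aa'
Non-empty runs found: ['aa']
Count: 1

1


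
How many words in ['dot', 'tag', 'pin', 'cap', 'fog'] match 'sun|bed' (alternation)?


Alternation 'sun|bed' matches either 'sun' or 'bed'.
Checking each word:
  'dot' -> no
  'tag' -> no
  'pin' -> no
  'cap' -> no
  'fog' -> no
Matches: []
Count: 0

0


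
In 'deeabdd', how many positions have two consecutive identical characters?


Looking for consecutive identical characters in 'deeabdd':
  pos 0-1: 'd' vs 'e' -> different
  pos 1-2: 'e' vs 'e' -> MATCH ('ee')
  pos 2-3: 'e' vs 'a' -> different
  pos 3-4: 'a' vs 'b' -> different
  pos 4-5: 'b' vs 'd' -> different
  pos 5-6: 'd' vs 'd' -> MATCH ('dd')
Consecutive identical pairs: ['ee', 'dd']
Count: 2

2


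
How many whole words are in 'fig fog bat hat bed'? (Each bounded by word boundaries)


Word boundaries (\b) mark the start/end of each word.
Text: 'fig fog bat hat bed'
Splitting by whitespace:
  Word 1: 'fig'
  Word 2: 'fog'
  Word 3: 'bat'
  Word 4: 'hat'
  Word 5: 'bed'
Total whole words: 5

5


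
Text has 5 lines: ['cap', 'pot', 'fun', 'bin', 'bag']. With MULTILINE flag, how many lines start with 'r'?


With MULTILINE flag, ^ matches the start of each line.
Lines: ['cap', 'pot', 'fun', 'bin', 'bag']
Checking which lines start with 'r':
  Line 1: 'cap' -> no
  Line 2: 'pot' -> no
  Line 3: 'fun' -> no
  Line 4: 'bin' -> no
  Line 5: 'bag' -> no
Matching lines: []
Count: 0

0


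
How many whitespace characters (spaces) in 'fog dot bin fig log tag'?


\s matches whitespace characters (spaces, tabs, etc.).
Text: 'fog dot bin fig log tag'
This text has 6 words separated by spaces.
Number of spaces = number of words - 1 = 6 - 1 = 5

5


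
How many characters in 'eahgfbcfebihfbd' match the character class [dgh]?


Character class [dgh] matches any of: {d, g, h}
Scanning string 'eahgfbcfebihfbd' character by character:
  pos 0: 'e' -> no
  pos 1: 'a' -> no
  pos 2: 'h' -> MATCH
  pos 3: 'g' -> MATCH
  pos 4: 'f' -> no
  pos 5: 'b' -> no
  pos 6: 'c' -> no
  pos 7: 'f' -> no
  pos 8: 'e' -> no
  pos 9: 'b' -> no
  pos 10: 'i' -> no
  pos 11: 'h' -> MATCH
  pos 12: 'f' -> no
  pos 13: 'b' -> no
  pos 14: 'd' -> MATCH
Total matches: 4

4


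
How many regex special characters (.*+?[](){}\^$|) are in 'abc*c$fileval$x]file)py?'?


Regex special characters are: . * + ? [ ] ( ) { } \ ^ $ |
Scanning 'abc*c$fileval$x]file)py?':
  pos 3: '*' -> SPECIAL
  pos 5: '$' -> SPECIAL
  pos 13: '$' -> SPECIAL
  pos 15: ']' -> SPECIAL
  pos 20: ')' -> SPECIAL
  pos 23: '?' -> SPECIAL
Special chars found: ['*', '$', '$', ']', ')', '?']
Total: 6

6


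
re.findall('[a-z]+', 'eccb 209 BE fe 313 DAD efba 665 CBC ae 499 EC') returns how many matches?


Pattern '[a-z]+' finds one or more lowercase letters.
Text: 'eccb 209 BE fe 313 DAD efba 665 CBC ae 499 EC'
Scanning for matches:
  Match 1: 'eccb'
  Match 2: 'fe'
  Match 3: 'efba'
  Match 4: 'ae'
Total matches: 4

4


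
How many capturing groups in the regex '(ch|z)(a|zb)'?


To count capturing groups, count each '(' that starts a group.
Pattern: '(ch|z)(a|zb)'
Walking through the pattern:
  Position 0: '(' -> group #1
  Position 6: '(' -> group #2
Total capturing groups: 2

2


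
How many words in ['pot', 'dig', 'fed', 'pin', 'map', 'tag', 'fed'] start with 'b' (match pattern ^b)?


Pattern ^b anchors to start of word. Check which words begin with 'b':
  'pot' -> no
  'dig' -> no
  'fed' -> no
  'pin' -> no
  'map' -> no
  'tag' -> no
  'fed' -> no
Matching words: []
Count: 0

0


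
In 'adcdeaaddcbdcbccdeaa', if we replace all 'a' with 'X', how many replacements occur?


re.sub('a', 'X', text) replaces every occurrence of 'a' with 'X'.
Text: 'adcdeaaddcbdcbccdeaa'
Scanning for 'a':
  pos 0: 'a' -> replacement #1
  pos 5: 'a' -> replacement #2
  pos 6: 'a' -> replacement #3
  pos 18: 'a' -> replacement #4
  pos 19: 'a' -> replacement #5
Total replacements: 5

5


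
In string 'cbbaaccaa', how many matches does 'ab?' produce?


Pattern 'ab?' matches 'a' optionally followed by 'b'.
String: 'cbbaaccaa'
Scanning left to right for 'a' then checking next char:
  Match 1: 'a' (a not followed by b)
  Match 2: 'a' (a not followed by b)
  Match 3: 'a' (a not followed by b)
  Match 4: 'a' (a not followed by b)
Total matches: 4

4


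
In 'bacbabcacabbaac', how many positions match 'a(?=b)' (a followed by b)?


Lookahead 'a(?=b)' matches 'a' only when followed by 'b'.
String: 'bacbabcacabbaac'
Checking each position where char is 'a':
  pos 1: 'a' -> no (next='c')
  pos 4: 'a' -> MATCH (next='b')
  pos 7: 'a' -> no (next='c')
  pos 9: 'a' -> MATCH (next='b')
  pos 12: 'a' -> no (next='a')
  pos 13: 'a' -> no (next='c')
Matching positions: [4, 9]
Count: 2

2


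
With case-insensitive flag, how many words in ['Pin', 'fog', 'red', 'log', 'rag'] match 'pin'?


Case-insensitive matching: compare each word's lowercase form to 'pin'.
  'Pin' -> lower='pin' -> MATCH
  'fog' -> lower='fog' -> no
  'red' -> lower='red' -> no
  'log' -> lower='log' -> no
  'rag' -> lower='rag' -> no
Matches: ['Pin']
Count: 1

1


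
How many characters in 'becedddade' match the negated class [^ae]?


Negated class [^ae] matches any char NOT in {a, e}
Scanning 'becedddade':
  pos 0: 'b' -> MATCH
  pos 1: 'e' -> no (excluded)
  pos 2: 'c' -> MATCH
  pos 3: 'e' -> no (excluded)
  pos 4: 'd' -> MATCH
  pos 5: 'd' -> MATCH
  pos 6: 'd' -> MATCH
  pos 7: 'a' -> no (excluded)
  pos 8: 'd' -> MATCH
  pos 9: 'e' -> no (excluded)
Total matches: 6

6


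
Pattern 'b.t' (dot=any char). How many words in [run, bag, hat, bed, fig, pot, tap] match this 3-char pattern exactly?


Pattern 'b.t' means: starts with 'b', any single char, ends with 't'.
Checking each word (must be exactly 3 chars):
  'run' (len=3): no
  'bag' (len=3): no
  'hat' (len=3): no
  'bed' (len=3): no
  'fig' (len=3): no
  'pot' (len=3): no
  'tap' (len=3): no
Matching words: []
Total: 0

0


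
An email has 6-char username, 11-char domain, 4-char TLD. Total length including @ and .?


An email address has format: username@domain.tld
Username length: 6
'@' character: 1
Domain length: 11
'.' character: 1
TLD length: 4
Total = 6 + 1 + 11 + 1 + 4 = 23

23


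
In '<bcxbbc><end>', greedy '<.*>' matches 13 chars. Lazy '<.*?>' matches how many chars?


Greedy '<.*>' tries to match as MUCH as possible.
Lazy '<.*?>' tries to match as LITTLE as possible.

String: '<bcxbbc><end>'
Greedy '<.*>' starts at first '<' and extends to the LAST '>': '<bcxbbc><end>' (13 chars)
Lazy '<.*?>' starts at first '<' and stops at the FIRST '>': '<bcxbbc>' (8 chars)

8


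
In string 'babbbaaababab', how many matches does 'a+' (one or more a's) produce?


Pattern 'a+' matches one or more consecutive a's.
String: 'babbbaaababab'
Scanning for runs of a:
  Match 1: 'a' (length 1)
  Match 2: 'aaa' (length 3)
  Match 3: 'a' (length 1)
  Match 4: 'a' (length 1)
Total matches: 4

4


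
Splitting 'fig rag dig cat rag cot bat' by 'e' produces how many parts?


Splitting by 'e' breaks the string at each occurrence of the separator.
Text: 'fig rag dig cat rag cot bat'
Parts after split:
  Part 1: 'fig rag dig cat rag cot bat'
Total parts: 1

1


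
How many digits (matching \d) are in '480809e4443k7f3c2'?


\d matches any digit 0-9.
Scanning '480809e4443k7f3c2':
  pos 0: '4' -> DIGIT
  pos 1: '8' -> DIGIT
  pos 2: '0' -> DIGIT
  pos 3: '8' -> DIGIT
  pos 4: '0' -> DIGIT
  pos 5: '9' -> DIGIT
  pos 7: '4' -> DIGIT
  pos 8: '4' -> DIGIT
  pos 9: '4' -> DIGIT
  pos 10: '3' -> DIGIT
  pos 12: '7' -> DIGIT
  pos 14: '3' -> DIGIT
  pos 16: '2' -> DIGIT
Digits found: ['4', '8', '0', '8', '0', '9', '4', '4', '4', '3', '7', '3', '2']
Total: 13

13


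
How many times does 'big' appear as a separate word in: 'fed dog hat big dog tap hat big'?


Scanning each word for exact match 'big':
  Word 1: 'fed' -> no
  Word 2: 'dog' -> no
  Word 3: 'hat' -> no
  Word 4: 'big' -> MATCH
  Word 5: 'dog' -> no
  Word 6: 'tap' -> no
  Word 7: 'hat' -> no
  Word 8: 'big' -> MATCH
Total matches: 2

2


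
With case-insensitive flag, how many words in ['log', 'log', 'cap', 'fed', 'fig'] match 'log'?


Case-insensitive matching: compare each word's lowercase form to 'log'.
  'log' -> lower='log' -> MATCH
  'log' -> lower='log' -> MATCH
  'cap' -> lower='cap' -> no
  'fed' -> lower='fed' -> no
  'fig' -> lower='fig' -> no
Matches: ['log', 'log']
Count: 2

2


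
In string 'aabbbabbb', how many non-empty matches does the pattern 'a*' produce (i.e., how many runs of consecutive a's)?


Pattern 'a*' matches zero or more a's. We want non-empty runs of consecutive a's.
String: 'aabbbabbb'
Walking through the string to find runs of a's:
  Run 1: positions 0-1 -> 'aa'
  Run 2: positions 5-5 -> 'a'
Non-empty runs found: ['aa', 'a']
Count: 2

2


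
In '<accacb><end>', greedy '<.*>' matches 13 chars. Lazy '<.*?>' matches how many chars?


Greedy '<.*>' tries to match as MUCH as possible.
Lazy '<.*?>' tries to match as LITTLE as possible.

String: '<accacb><end>'
Greedy '<.*>' starts at first '<' and extends to the LAST '>': '<accacb><end>' (13 chars)
Lazy '<.*?>' starts at first '<' and stops at the FIRST '>': '<accacb>' (8 chars)

8


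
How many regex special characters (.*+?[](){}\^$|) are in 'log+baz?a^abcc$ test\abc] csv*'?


Regex special characters are: . * + ? [ ] ( ) { } \ ^ $ |
Scanning 'log+baz?a^abcc$ test\abc] csv*':
  pos 3: '+' -> SPECIAL
  pos 7: '?' -> SPECIAL
  pos 9: '^' -> SPECIAL
  pos 14: '$' -> SPECIAL
  pos 20: '\' -> SPECIAL
  pos 24: ']' -> SPECIAL
  pos 29: '*' -> SPECIAL
Special chars found: ['+', '?', '^', '$', '\\', ']', '*']
Total: 7

7


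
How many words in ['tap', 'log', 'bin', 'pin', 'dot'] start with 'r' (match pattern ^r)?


Pattern ^r anchors to start of word. Check which words begin with 'r':
  'tap' -> no
  'log' -> no
  'bin' -> no
  'pin' -> no
  'dot' -> no
Matching words: []
Count: 0

0


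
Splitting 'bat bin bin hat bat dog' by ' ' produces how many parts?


Splitting by ' ' breaks the string at each occurrence of the separator.
Text: 'bat bin bin hat bat dog'
Parts after split:
  Part 1: 'bat'
  Part 2: 'bin'
  Part 3: 'bin'
  Part 4: 'hat'
  Part 5: 'bat'
  Part 6: 'dog'
Total parts: 6

6


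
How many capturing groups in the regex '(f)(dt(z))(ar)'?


To count capturing groups, count each '(' that starts a group.
Pattern: '(f)(dt(z))(ar)'
Walking through the pattern:
  Position 0: '(' -> group #1
  Position 3: '(' -> group #2
  Position 6: '(' -> group #3
  Position 10: '(' -> group #4
Total capturing groups: 4

4


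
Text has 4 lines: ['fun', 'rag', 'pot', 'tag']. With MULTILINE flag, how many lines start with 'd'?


With MULTILINE flag, ^ matches the start of each line.
Lines: ['fun', 'rag', 'pot', 'tag']
Checking which lines start with 'd':
  Line 1: 'fun' -> no
  Line 2: 'rag' -> no
  Line 3: 'pot' -> no
  Line 4: 'tag' -> no
Matching lines: []
Count: 0

0


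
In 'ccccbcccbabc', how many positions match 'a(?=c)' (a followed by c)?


Lookahead 'a(?=c)' matches 'a' only when followed by 'c'.
String: 'ccccbcccbabc'
Checking each position where char is 'a':
  pos 9: 'a' -> no (next='b')
Matching positions: []
Count: 0

0


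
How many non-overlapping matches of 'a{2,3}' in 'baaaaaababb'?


Pattern 'a{2,3}' matches between 2 and 3 consecutive a's (greedy).
String: 'baaaaaababb'
Finding runs of a's and applying greedy matching:
  Run at pos 1: 'aaaaaa' (length 6)
  Run at pos 8: 'a' (length 1)
Matches: ['aaa', 'aaa']
Count: 2

2


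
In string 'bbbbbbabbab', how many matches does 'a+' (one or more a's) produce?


Pattern 'a+' matches one or more consecutive a's.
String: 'bbbbbbabbab'
Scanning for runs of a:
  Match 1: 'a' (length 1)
  Match 2: 'a' (length 1)
Total matches: 2

2


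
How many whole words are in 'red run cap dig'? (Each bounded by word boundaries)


Word boundaries (\b) mark the start/end of each word.
Text: 'red run cap dig'
Splitting by whitespace:
  Word 1: 'red'
  Word 2: 'run'
  Word 3: 'cap'
  Word 4: 'dig'
Total whole words: 4

4


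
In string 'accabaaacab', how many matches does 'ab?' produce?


Pattern 'ab?' matches 'a' optionally followed by 'b'.
String: 'accabaaacab'
Scanning left to right for 'a' then checking next char:
  Match 1: 'a' (a not followed by b)
  Match 2: 'ab' (a followed by b)
  Match 3: 'a' (a not followed by b)
  Match 4: 'a' (a not followed by b)
  Match 5: 'a' (a not followed by b)
  Match 6: 'ab' (a followed by b)
Total matches: 6

6


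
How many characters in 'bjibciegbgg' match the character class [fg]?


Character class [fg] matches any of: {f, g}
Scanning string 'bjibciegbgg' character by character:
  pos 0: 'b' -> no
  pos 1: 'j' -> no
  pos 2: 'i' -> no
  pos 3: 'b' -> no
  pos 4: 'c' -> no
  pos 5: 'i' -> no
  pos 6: 'e' -> no
  pos 7: 'g' -> MATCH
  pos 8: 'b' -> no
  pos 9: 'g' -> MATCH
  pos 10: 'g' -> MATCH
Total matches: 3

3


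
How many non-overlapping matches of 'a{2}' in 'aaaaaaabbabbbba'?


Pattern 'a{2}' matches exactly 2 consecutive a's (greedy, non-overlapping).
String: 'aaaaaaabbabbbba'
Scanning for runs of a's:
  Run at pos 0: 'aaaaaaa' (length 7) -> 3 match(es)
  Run at pos 9: 'a' (length 1) -> 0 match(es)
  Run at pos 14: 'a' (length 1) -> 0 match(es)
Matches found: ['aa', 'aa', 'aa']
Total: 3

3


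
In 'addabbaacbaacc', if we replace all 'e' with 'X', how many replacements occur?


re.sub('e', 'X', text) replaces every occurrence of 'e' with 'X'.
Text: 'addabbaacbaacc'
Scanning for 'e':
Total replacements: 0

0


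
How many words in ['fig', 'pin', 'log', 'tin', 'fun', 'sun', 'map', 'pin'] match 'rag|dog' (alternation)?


Alternation 'rag|dog' matches either 'rag' or 'dog'.
Checking each word:
  'fig' -> no
  'pin' -> no
  'log' -> no
  'tin' -> no
  'fun' -> no
  'sun' -> no
  'map' -> no
  'pin' -> no
Matches: []
Count: 0

0


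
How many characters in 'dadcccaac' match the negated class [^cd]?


Negated class [^cd] matches any char NOT in {c, d}
Scanning 'dadcccaac':
  pos 0: 'd' -> no (excluded)
  pos 1: 'a' -> MATCH
  pos 2: 'd' -> no (excluded)
  pos 3: 'c' -> no (excluded)
  pos 4: 'c' -> no (excluded)
  pos 5: 'c' -> no (excluded)
  pos 6: 'a' -> MATCH
  pos 7: 'a' -> MATCH
  pos 8: 'c' -> no (excluded)
Total matches: 3

3


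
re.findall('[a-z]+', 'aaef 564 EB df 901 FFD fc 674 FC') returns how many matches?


Pattern '[a-z]+' finds one or more lowercase letters.
Text: 'aaef 564 EB df 901 FFD fc 674 FC'
Scanning for matches:
  Match 1: 'aaef'
  Match 2: 'df'
  Match 3: 'fc'
Total matches: 3

3


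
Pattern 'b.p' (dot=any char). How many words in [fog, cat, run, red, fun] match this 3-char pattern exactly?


Pattern 'b.p' means: starts with 'b', any single char, ends with 'p'.
Checking each word (must be exactly 3 chars):
  'fog' (len=3): no
  'cat' (len=3): no
  'run' (len=3): no
  'red' (len=3): no
  'fun' (len=3): no
Matching words: []
Total: 0

0


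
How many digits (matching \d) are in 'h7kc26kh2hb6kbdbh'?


\d matches any digit 0-9.
Scanning 'h7kc26kh2hb6kbdbh':
  pos 1: '7' -> DIGIT
  pos 4: '2' -> DIGIT
  pos 5: '6' -> DIGIT
  pos 8: '2' -> DIGIT
  pos 11: '6' -> DIGIT
Digits found: ['7', '2', '6', '2', '6']
Total: 5

5


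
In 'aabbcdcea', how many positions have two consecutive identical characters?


Looking for consecutive identical characters in 'aabbcdcea':
  pos 0-1: 'a' vs 'a' -> MATCH ('aa')
  pos 1-2: 'a' vs 'b' -> different
  pos 2-3: 'b' vs 'b' -> MATCH ('bb')
  pos 3-4: 'b' vs 'c' -> different
  pos 4-5: 'c' vs 'd' -> different
  pos 5-6: 'd' vs 'c' -> different
  pos 6-7: 'c' vs 'e' -> different
  pos 7-8: 'e' vs 'a' -> different
Consecutive identical pairs: ['aa', 'bb']
Count: 2

2


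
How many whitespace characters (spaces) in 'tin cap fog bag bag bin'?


\s matches whitespace characters (spaces, tabs, etc.).
Text: 'tin cap fog bag bag bin'
This text has 6 words separated by spaces.
Number of spaces = number of words - 1 = 6 - 1 = 5

5


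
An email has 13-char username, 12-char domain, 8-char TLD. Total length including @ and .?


An email address has format: username@domain.tld
Username length: 13
'@' character: 1
Domain length: 12
'.' character: 1
TLD length: 8
Total = 13 + 1 + 12 + 1 + 8 = 35

35


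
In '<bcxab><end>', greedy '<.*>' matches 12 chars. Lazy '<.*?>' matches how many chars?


Greedy '<.*>' tries to match as MUCH as possible.
Lazy '<.*?>' tries to match as LITTLE as possible.

String: '<bcxab><end>'
Greedy '<.*>' starts at first '<' and extends to the LAST '>': '<bcxab><end>' (12 chars)
Lazy '<.*?>' starts at first '<' and stops at the FIRST '>': '<bcxab>' (7 chars)

7


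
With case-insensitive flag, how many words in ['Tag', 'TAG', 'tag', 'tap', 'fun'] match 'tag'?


Case-insensitive matching: compare each word's lowercase form to 'tag'.
  'Tag' -> lower='tag' -> MATCH
  'TAG' -> lower='tag' -> MATCH
  'tag' -> lower='tag' -> MATCH
  'tap' -> lower='tap' -> no
  'fun' -> lower='fun' -> no
Matches: ['Tag', 'TAG', 'tag']
Count: 3

3


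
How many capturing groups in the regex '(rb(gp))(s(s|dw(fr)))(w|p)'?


To count capturing groups, count each '(' that starts a group.
Pattern: '(rb(gp))(s(s|dw(fr)))(w|p)'
Walking through the pattern:
  Position 0: '(' -> group #1
  Position 3: '(' -> group #2
  Position 8: '(' -> group #3
  Position 10: '(' -> group #4
  Position 15: '(' -> group #5
  Position 21: '(' -> group #6
Total capturing groups: 6

6


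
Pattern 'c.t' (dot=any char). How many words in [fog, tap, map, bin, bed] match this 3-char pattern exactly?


Pattern 'c.t' means: starts with 'c', any single char, ends with 't'.
Checking each word (must be exactly 3 chars):
  'fog' (len=3): no
  'tap' (len=3): no
  'map' (len=3): no
  'bin' (len=3): no
  'bed' (len=3): no
Matching words: []
Total: 0

0


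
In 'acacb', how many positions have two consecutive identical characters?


Looking for consecutive identical characters in 'acacb':
  pos 0-1: 'a' vs 'c' -> different
  pos 1-2: 'c' vs 'a' -> different
  pos 2-3: 'a' vs 'c' -> different
  pos 3-4: 'c' vs 'b' -> different
Consecutive identical pairs: []
Count: 0

0


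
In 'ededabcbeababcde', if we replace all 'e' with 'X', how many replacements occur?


re.sub('e', 'X', text) replaces every occurrence of 'e' with 'X'.
Text: 'ededabcbeababcde'
Scanning for 'e':
  pos 0: 'e' -> replacement #1
  pos 2: 'e' -> replacement #2
  pos 8: 'e' -> replacement #3
  pos 15: 'e' -> replacement #4
Total replacements: 4

4


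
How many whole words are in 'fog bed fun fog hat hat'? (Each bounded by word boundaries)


Word boundaries (\b) mark the start/end of each word.
Text: 'fog bed fun fog hat hat'
Splitting by whitespace:
  Word 1: 'fog'
  Word 2: 'bed'
  Word 3: 'fun'
  Word 4: 'fog'
  Word 5: 'hat'
  Word 6: 'hat'
Total whole words: 6

6


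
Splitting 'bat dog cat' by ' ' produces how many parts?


Splitting by ' ' breaks the string at each occurrence of the separator.
Text: 'bat dog cat'
Parts after split:
  Part 1: 'bat'
  Part 2: 'dog'
  Part 3: 'cat'
Total parts: 3

3


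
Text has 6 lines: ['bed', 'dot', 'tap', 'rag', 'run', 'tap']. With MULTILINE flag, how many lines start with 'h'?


With MULTILINE flag, ^ matches the start of each line.
Lines: ['bed', 'dot', 'tap', 'rag', 'run', 'tap']
Checking which lines start with 'h':
  Line 1: 'bed' -> no
  Line 2: 'dot' -> no
  Line 3: 'tap' -> no
  Line 4: 'rag' -> no
  Line 5: 'run' -> no
  Line 6: 'tap' -> no
Matching lines: []
Count: 0

0


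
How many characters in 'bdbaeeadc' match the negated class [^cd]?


Negated class [^cd] matches any char NOT in {c, d}
Scanning 'bdbaeeadc':
  pos 0: 'b' -> MATCH
  pos 1: 'd' -> no (excluded)
  pos 2: 'b' -> MATCH
  pos 3: 'a' -> MATCH
  pos 4: 'e' -> MATCH
  pos 5: 'e' -> MATCH
  pos 6: 'a' -> MATCH
  pos 7: 'd' -> no (excluded)
  pos 8: 'c' -> no (excluded)
Total matches: 6

6


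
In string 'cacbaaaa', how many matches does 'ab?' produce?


Pattern 'ab?' matches 'a' optionally followed by 'b'.
String: 'cacbaaaa'
Scanning left to right for 'a' then checking next char:
  Match 1: 'a' (a not followed by b)
  Match 2: 'a' (a not followed by b)
  Match 3: 'a' (a not followed by b)
  Match 4: 'a' (a not followed by b)
  Match 5: 'a' (a not followed by b)
Total matches: 5

5


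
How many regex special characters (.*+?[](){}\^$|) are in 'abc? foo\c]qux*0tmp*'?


Regex special characters are: . * + ? [ ] ( ) { } \ ^ $ |
Scanning 'abc? foo\c]qux*0tmp*':
  pos 3: '?' -> SPECIAL
  pos 8: '\' -> SPECIAL
  pos 10: ']' -> SPECIAL
  pos 14: '*' -> SPECIAL
  pos 19: '*' -> SPECIAL
Special chars found: ['?', '\\', ']', '*', '*']
Total: 5

5


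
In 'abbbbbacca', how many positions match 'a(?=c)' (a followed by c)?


Lookahead 'a(?=c)' matches 'a' only when followed by 'c'.
String: 'abbbbbacca'
Checking each position where char is 'a':
  pos 0: 'a' -> no (next='b')
  pos 6: 'a' -> MATCH (next='c')
Matching positions: [6]
Count: 1

1


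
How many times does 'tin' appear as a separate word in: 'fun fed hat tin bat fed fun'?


Scanning each word for exact match 'tin':
  Word 1: 'fun' -> no
  Word 2: 'fed' -> no
  Word 3: 'hat' -> no
  Word 4: 'tin' -> MATCH
  Word 5: 'bat' -> no
  Word 6: 'fed' -> no
  Word 7: 'fun' -> no
Total matches: 1

1


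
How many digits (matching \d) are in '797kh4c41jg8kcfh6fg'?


\d matches any digit 0-9.
Scanning '797kh4c41jg8kcfh6fg':
  pos 0: '7' -> DIGIT
  pos 1: '9' -> DIGIT
  pos 2: '7' -> DIGIT
  pos 5: '4' -> DIGIT
  pos 7: '4' -> DIGIT
  pos 8: '1' -> DIGIT
  pos 11: '8' -> DIGIT
  pos 16: '6' -> DIGIT
Digits found: ['7', '9', '7', '4', '4', '1', '8', '6']
Total: 8

8


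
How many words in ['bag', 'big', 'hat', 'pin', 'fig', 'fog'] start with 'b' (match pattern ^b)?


Pattern ^b anchors to start of word. Check which words begin with 'b':
  'bag' -> MATCH (starts with 'b')
  'big' -> MATCH (starts with 'b')
  'hat' -> no
  'pin' -> no
  'fig' -> no
  'fog' -> no
Matching words: ['bag', 'big']
Count: 2

2


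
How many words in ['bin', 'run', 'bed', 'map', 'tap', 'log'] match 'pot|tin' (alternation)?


Alternation 'pot|tin' matches either 'pot' or 'tin'.
Checking each word:
  'bin' -> no
  'run' -> no
  'bed' -> no
  'map' -> no
  'tap' -> no
  'log' -> no
Matches: []
Count: 0

0


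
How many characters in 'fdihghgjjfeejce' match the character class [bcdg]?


Character class [bcdg] matches any of: {b, c, d, g}
Scanning string 'fdihghgjjfeejce' character by character:
  pos 0: 'f' -> no
  pos 1: 'd' -> MATCH
  pos 2: 'i' -> no
  pos 3: 'h' -> no
  pos 4: 'g' -> MATCH
  pos 5: 'h' -> no
  pos 6: 'g' -> MATCH
  pos 7: 'j' -> no
  pos 8: 'j' -> no
  pos 9: 'f' -> no
  pos 10: 'e' -> no
  pos 11: 'e' -> no
  pos 12: 'j' -> no
  pos 13: 'c' -> MATCH
  pos 14: 'e' -> no
Total matches: 4

4


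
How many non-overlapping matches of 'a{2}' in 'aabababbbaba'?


Pattern 'a{2}' matches exactly 2 consecutive a's (greedy, non-overlapping).
String: 'aabababbbaba'
Scanning for runs of a's:
  Run at pos 0: 'aa' (length 2) -> 1 match(es)
  Run at pos 3: 'a' (length 1) -> 0 match(es)
  Run at pos 5: 'a' (length 1) -> 0 match(es)
  Run at pos 9: 'a' (length 1) -> 0 match(es)
  Run at pos 11: 'a' (length 1) -> 0 match(es)
Matches found: ['aa']
Total: 1

1


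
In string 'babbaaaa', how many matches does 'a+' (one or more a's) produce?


Pattern 'a+' matches one or more consecutive a's.
String: 'babbaaaa'
Scanning for runs of a:
  Match 1: 'a' (length 1)
  Match 2: 'aaaa' (length 4)
Total matches: 2

2


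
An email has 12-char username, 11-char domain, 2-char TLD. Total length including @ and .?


An email address has format: username@domain.tld
Username length: 12
'@' character: 1
Domain length: 11
'.' character: 1
TLD length: 2
Total = 12 + 1 + 11 + 1 + 2 = 27

27


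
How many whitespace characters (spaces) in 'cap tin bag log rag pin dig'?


\s matches whitespace characters (spaces, tabs, etc.).
Text: 'cap tin bag log rag pin dig'
This text has 7 words separated by spaces.
Number of spaces = number of words - 1 = 7 - 1 = 6

6


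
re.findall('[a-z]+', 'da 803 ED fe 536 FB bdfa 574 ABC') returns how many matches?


Pattern '[a-z]+' finds one or more lowercase letters.
Text: 'da 803 ED fe 536 FB bdfa 574 ABC'
Scanning for matches:
  Match 1: 'da'
  Match 2: 'fe'
  Match 3: 'bdfa'
Total matches: 3

3


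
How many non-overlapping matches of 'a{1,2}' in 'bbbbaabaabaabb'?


Pattern 'a{1,2}' matches between 1 and 2 consecutive a's (greedy).
String: 'bbbbaabaabaabb'
Finding runs of a's and applying greedy matching:
  Run at pos 4: 'aa' (length 2)
  Run at pos 7: 'aa' (length 2)
  Run at pos 10: 'aa' (length 2)
Matches: ['aa', 'aa', 'aa']
Count: 3

3


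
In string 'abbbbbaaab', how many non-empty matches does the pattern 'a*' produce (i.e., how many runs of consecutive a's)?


Pattern 'a*' matches zero or more a's. We want non-empty runs of consecutive a's.
String: 'abbbbbaaab'
Walking through the string to find runs of a's:
  Run 1: positions 0-0 -> 'a'
  Run 2: positions 6-8 -> 'aaa'
Non-empty runs found: ['a', 'aaa']
Count: 2

2


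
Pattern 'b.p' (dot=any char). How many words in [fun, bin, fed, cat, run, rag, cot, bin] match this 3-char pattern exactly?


Pattern 'b.p' means: starts with 'b', any single char, ends with 'p'.
Checking each word (must be exactly 3 chars):
  'fun' (len=3): no
  'bin' (len=3): no
  'fed' (len=3): no
  'cat' (len=3): no
  'run' (len=3): no
  'rag' (len=3): no
  'cot' (len=3): no
  'bin' (len=3): no
Matching words: []
Total: 0

0


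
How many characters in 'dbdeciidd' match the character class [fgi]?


Character class [fgi] matches any of: {f, g, i}
Scanning string 'dbdeciidd' character by character:
  pos 0: 'd' -> no
  pos 1: 'b' -> no
  pos 2: 'd' -> no
  pos 3: 'e' -> no
  pos 4: 'c' -> no
  pos 5: 'i' -> MATCH
  pos 6: 'i' -> MATCH
  pos 7: 'd' -> no
  pos 8: 'd' -> no
Total matches: 2

2


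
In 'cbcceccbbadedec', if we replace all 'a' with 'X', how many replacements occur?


re.sub('a', 'X', text) replaces every occurrence of 'a' with 'X'.
Text: 'cbcceccbbadedec'
Scanning for 'a':
  pos 9: 'a' -> replacement #1
Total replacements: 1

1


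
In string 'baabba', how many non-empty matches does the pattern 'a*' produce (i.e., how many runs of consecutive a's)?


Pattern 'a*' matches zero or more a's. We want non-empty runs of consecutive a's.
String: 'baabba'
Walking through the string to find runs of a's:
  Run 1: positions 1-2 -> 'aa'
  Run 2: positions 5-5 -> 'a'
Non-empty runs found: ['aa', 'a']
Count: 2

2


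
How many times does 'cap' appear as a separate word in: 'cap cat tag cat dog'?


Scanning each word for exact match 'cap':
  Word 1: 'cap' -> MATCH
  Word 2: 'cat' -> no
  Word 3: 'tag' -> no
  Word 4: 'cat' -> no
  Word 5: 'dog' -> no
Total matches: 1

1


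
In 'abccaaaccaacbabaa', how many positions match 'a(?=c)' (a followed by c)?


Lookahead 'a(?=c)' matches 'a' only when followed by 'c'.
String: 'abccaaaccaacbabaa'
Checking each position where char is 'a':
  pos 0: 'a' -> no (next='b')
  pos 4: 'a' -> no (next='a')
  pos 5: 'a' -> no (next='a')
  pos 6: 'a' -> MATCH (next='c')
  pos 9: 'a' -> no (next='a')
  pos 10: 'a' -> MATCH (next='c')
  pos 13: 'a' -> no (next='b')
  pos 15: 'a' -> no (next='a')
Matching positions: [6, 10]
Count: 2

2


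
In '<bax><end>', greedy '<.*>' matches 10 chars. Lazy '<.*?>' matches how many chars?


Greedy '<.*>' tries to match as MUCH as possible.
Lazy '<.*?>' tries to match as LITTLE as possible.

String: '<bax><end>'
Greedy '<.*>' starts at first '<' and extends to the LAST '>': '<bax><end>' (10 chars)
Lazy '<.*?>' starts at first '<' and stops at the FIRST '>': '<bax>' (5 chars)

5


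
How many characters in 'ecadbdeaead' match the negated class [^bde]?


Negated class [^bde] matches any char NOT in {b, d, e}
Scanning 'ecadbdeaead':
  pos 0: 'e' -> no (excluded)
  pos 1: 'c' -> MATCH
  pos 2: 'a' -> MATCH
  pos 3: 'd' -> no (excluded)
  pos 4: 'b' -> no (excluded)
  pos 5: 'd' -> no (excluded)
  pos 6: 'e' -> no (excluded)
  pos 7: 'a' -> MATCH
  pos 8: 'e' -> no (excluded)
  pos 9: 'a' -> MATCH
  pos 10: 'd' -> no (excluded)
Total matches: 4

4


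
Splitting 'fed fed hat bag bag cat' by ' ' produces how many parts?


Splitting by ' ' breaks the string at each occurrence of the separator.
Text: 'fed fed hat bag bag cat'
Parts after split:
  Part 1: 'fed'
  Part 2: 'fed'
  Part 3: 'hat'
  Part 4: 'bag'
  Part 5: 'bag'
  Part 6: 'cat'
Total parts: 6

6


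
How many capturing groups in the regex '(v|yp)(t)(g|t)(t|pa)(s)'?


To count capturing groups, count each '(' that starts a group.
Pattern: '(v|yp)(t)(g|t)(t|pa)(s)'
Walking through the pattern:
  Position 0: '(' -> group #1
  Position 6: '(' -> group #2
  Position 9: '(' -> group #3
  Position 14: '(' -> group #4
  Position 20: '(' -> group #5
Total capturing groups: 5

5


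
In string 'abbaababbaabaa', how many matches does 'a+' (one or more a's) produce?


Pattern 'a+' matches one or more consecutive a's.
String: 'abbaababbaabaa'
Scanning for runs of a:
  Match 1: 'a' (length 1)
  Match 2: 'aa' (length 2)
  Match 3: 'a' (length 1)
  Match 4: 'aa' (length 2)
  Match 5: 'aa' (length 2)
Total matches: 5

5


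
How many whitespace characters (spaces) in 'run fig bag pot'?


\s matches whitespace characters (spaces, tabs, etc.).
Text: 'run fig bag pot'
This text has 4 words separated by spaces.
Number of spaces = number of words - 1 = 4 - 1 = 3

3


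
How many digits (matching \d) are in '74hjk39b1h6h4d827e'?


\d matches any digit 0-9.
Scanning '74hjk39b1h6h4d827e':
  pos 0: '7' -> DIGIT
  pos 1: '4' -> DIGIT
  pos 5: '3' -> DIGIT
  pos 6: '9' -> DIGIT
  pos 8: '1' -> DIGIT
  pos 10: '6' -> DIGIT
  pos 12: '4' -> DIGIT
  pos 14: '8' -> DIGIT
  pos 15: '2' -> DIGIT
  pos 16: '7' -> DIGIT
Digits found: ['7', '4', '3', '9', '1', '6', '4', '8', '2', '7']
Total: 10

10


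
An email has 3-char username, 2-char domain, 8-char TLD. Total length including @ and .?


An email address has format: username@domain.tld
Username length: 3
'@' character: 1
Domain length: 2
'.' character: 1
TLD length: 8
Total = 3 + 1 + 2 + 1 + 8 = 15

15


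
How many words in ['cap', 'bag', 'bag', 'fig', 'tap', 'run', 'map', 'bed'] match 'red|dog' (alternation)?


Alternation 'red|dog' matches either 'red' or 'dog'.
Checking each word:
  'cap' -> no
  'bag' -> no
  'bag' -> no
  'fig' -> no
  'tap' -> no
  'run' -> no
  'map' -> no
  'bed' -> no
Matches: []
Count: 0

0


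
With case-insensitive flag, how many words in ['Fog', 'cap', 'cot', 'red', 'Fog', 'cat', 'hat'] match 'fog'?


Case-insensitive matching: compare each word's lowercase form to 'fog'.
  'Fog' -> lower='fog' -> MATCH
  'cap' -> lower='cap' -> no
  'cot' -> lower='cot' -> no
  'red' -> lower='red' -> no
  'Fog' -> lower='fog' -> MATCH
  'cat' -> lower='cat' -> no
  'hat' -> lower='hat' -> no
Matches: ['Fog', 'Fog']
Count: 2

2


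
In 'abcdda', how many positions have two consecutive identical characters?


Looking for consecutive identical characters in 'abcdda':
  pos 0-1: 'a' vs 'b' -> different
  pos 1-2: 'b' vs 'c' -> different
  pos 2-3: 'c' vs 'd' -> different
  pos 3-4: 'd' vs 'd' -> MATCH ('dd')
  pos 4-5: 'd' vs 'a' -> different
Consecutive identical pairs: ['dd']
Count: 1

1


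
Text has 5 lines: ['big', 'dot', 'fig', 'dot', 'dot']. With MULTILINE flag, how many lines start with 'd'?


With MULTILINE flag, ^ matches the start of each line.
Lines: ['big', 'dot', 'fig', 'dot', 'dot']
Checking which lines start with 'd':
  Line 1: 'big' -> no
  Line 2: 'dot' -> MATCH
  Line 3: 'fig' -> no
  Line 4: 'dot' -> MATCH
  Line 5: 'dot' -> MATCH
Matching lines: ['dot', 'dot', 'dot']
Count: 3

3


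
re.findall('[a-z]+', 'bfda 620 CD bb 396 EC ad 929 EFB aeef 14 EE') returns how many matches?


Pattern '[a-z]+' finds one or more lowercase letters.
Text: 'bfda 620 CD bb 396 EC ad 929 EFB aeef 14 EE'
Scanning for matches:
  Match 1: 'bfda'
  Match 2: 'bb'
  Match 3: 'ad'
  Match 4: 'aeef'
Total matches: 4

4


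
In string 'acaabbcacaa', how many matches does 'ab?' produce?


Pattern 'ab?' matches 'a' optionally followed by 'b'.
String: 'acaabbcacaa'
Scanning left to right for 'a' then checking next char:
  Match 1: 'a' (a not followed by b)
  Match 2: 'a' (a not followed by b)
  Match 3: 'ab' (a followed by b)
  Match 4: 'a' (a not followed by b)
  Match 5: 'a' (a not followed by b)
  Match 6: 'a' (a not followed by b)
Total matches: 6

6


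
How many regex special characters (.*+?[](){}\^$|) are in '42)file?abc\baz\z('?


Regex special characters are: . * + ? [ ] ( ) { } \ ^ $ |
Scanning '42)file?abc\baz\z(':
  pos 2: ')' -> SPECIAL
  pos 7: '?' -> SPECIAL
  pos 11: '\' -> SPECIAL
  pos 15: '\' -> SPECIAL
  pos 17: '(' -> SPECIAL
Special chars found: [')', '?', '\\', '\\', '(']
Total: 5

5


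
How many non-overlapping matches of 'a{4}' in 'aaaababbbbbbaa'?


Pattern 'a{4}' matches exactly 4 consecutive a's (greedy, non-overlapping).
String: 'aaaababbbbbbaa'
Scanning for runs of a's:
  Run at pos 0: 'aaaa' (length 4) -> 1 match(es)
  Run at pos 5: 'a' (length 1) -> 0 match(es)
  Run at pos 12: 'aa' (length 2) -> 0 match(es)
Matches found: ['aaaa']
Total: 1

1


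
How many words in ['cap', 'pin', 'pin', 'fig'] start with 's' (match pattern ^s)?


Pattern ^s anchors to start of word. Check which words begin with 's':
  'cap' -> no
  'pin' -> no
  'pin' -> no
  'fig' -> no
Matching words: []
Count: 0

0


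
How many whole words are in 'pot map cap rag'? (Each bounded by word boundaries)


Word boundaries (\b) mark the start/end of each word.
Text: 'pot map cap rag'
Splitting by whitespace:
  Word 1: 'pot'
  Word 2: 'map'
  Word 3: 'cap'
  Word 4: 'rag'
Total whole words: 4

4


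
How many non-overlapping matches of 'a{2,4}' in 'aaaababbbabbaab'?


Pattern 'a{2,4}' matches between 2 and 4 consecutive a's (greedy).
String: 'aaaababbbabbaab'
Finding runs of a's and applying greedy matching:
  Run at pos 0: 'aaaa' (length 4)
  Run at pos 5: 'a' (length 1)
  Run at pos 9: 'a' (length 1)
  Run at pos 12: 'aa' (length 2)
Matches: ['aaaa', 'aa']
Count: 2

2


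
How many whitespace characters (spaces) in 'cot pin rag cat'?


\s matches whitespace characters (spaces, tabs, etc.).
Text: 'cot pin rag cat'
This text has 4 words separated by spaces.
Number of spaces = number of words - 1 = 4 - 1 = 3

3


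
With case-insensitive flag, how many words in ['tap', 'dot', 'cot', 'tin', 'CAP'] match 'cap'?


Case-insensitive matching: compare each word's lowercase form to 'cap'.
  'tap' -> lower='tap' -> no
  'dot' -> lower='dot' -> no
  'cot' -> lower='cot' -> no
  'tin' -> lower='tin' -> no
  'CAP' -> lower='cap' -> MATCH
Matches: ['CAP']
Count: 1

1


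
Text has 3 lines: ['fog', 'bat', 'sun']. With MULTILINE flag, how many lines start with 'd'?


With MULTILINE flag, ^ matches the start of each line.
Lines: ['fog', 'bat', 'sun']
Checking which lines start with 'd':
  Line 1: 'fog' -> no
  Line 2: 'bat' -> no
  Line 3: 'sun' -> no
Matching lines: []
Count: 0

0
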